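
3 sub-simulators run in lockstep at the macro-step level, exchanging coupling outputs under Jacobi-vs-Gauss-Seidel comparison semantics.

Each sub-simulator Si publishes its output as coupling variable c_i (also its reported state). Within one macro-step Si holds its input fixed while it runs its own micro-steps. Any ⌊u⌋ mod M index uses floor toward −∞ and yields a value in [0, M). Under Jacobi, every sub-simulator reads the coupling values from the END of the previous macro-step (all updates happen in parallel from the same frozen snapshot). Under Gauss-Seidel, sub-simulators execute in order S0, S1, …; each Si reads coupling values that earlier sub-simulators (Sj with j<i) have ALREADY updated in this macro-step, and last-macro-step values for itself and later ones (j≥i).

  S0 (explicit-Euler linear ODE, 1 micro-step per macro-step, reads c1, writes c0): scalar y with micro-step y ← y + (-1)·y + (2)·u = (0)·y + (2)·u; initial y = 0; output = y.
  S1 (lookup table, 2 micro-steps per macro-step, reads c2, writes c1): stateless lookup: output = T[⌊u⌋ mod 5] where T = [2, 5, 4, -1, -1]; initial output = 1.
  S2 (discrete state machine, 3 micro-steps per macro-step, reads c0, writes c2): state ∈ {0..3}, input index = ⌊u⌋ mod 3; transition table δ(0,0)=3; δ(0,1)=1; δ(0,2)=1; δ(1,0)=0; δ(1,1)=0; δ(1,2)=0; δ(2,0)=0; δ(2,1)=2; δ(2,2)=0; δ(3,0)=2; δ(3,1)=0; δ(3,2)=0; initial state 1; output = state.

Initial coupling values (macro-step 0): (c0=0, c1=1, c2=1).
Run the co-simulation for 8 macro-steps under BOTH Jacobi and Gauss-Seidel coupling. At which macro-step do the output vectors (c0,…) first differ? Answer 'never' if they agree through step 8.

first divergence at macro-step: 1

[Jacobi] macro 1: S0 reads c1=1 → after 1×micro: 2; S1 reads c2=1 → after 2×micro: 5; S2 reads c0=0 → after 3×micro: 2 ⇒ (c0=2, c1=5, c2=2)
[Jacobi] macro 2: S0 reads c1=5 → after 1×micro: 10; S1 reads c2=2 → after 2×micro: 4; S2 reads c0=2 → after 3×micro: 0 ⇒ (c0=10, c1=4, c2=0)
[Jacobi] macro 3: S0 reads c1=4 → after 1×micro: 8; S1 reads c2=0 → after 2×micro: 2; S2 reads c0=10 → after 3×micro: 1 ⇒ (c0=8, c1=2, c2=1)
[Jacobi] macro 4: S0 reads c1=2 → after 1×micro: 4; S1 reads c2=1 → after 2×micro: 5; S2 reads c0=8 → after 3×micro: 0 ⇒ (c0=4, c1=5, c2=0)
[Jacobi] macro 5: S0 reads c1=5 → after 1×micro: 10; S1 reads c2=0 → after 2×micro: 2; S2 reads c0=4 → after 3×micro: 1 ⇒ (c0=10, c1=2, c2=1)
[Jacobi] macro 6: S0 reads c1=2 → after 1×micro: 4; S1 reads c2=1 → after 2×micro: 5; S2 reads c0=10 → after 3×micro: 0 ⇒ (c0=4, c1=5, c2=0)
[Jacobi] macro 7: S0 reads c1=5 → after 1×micro: 10; S1 reads c2=0 → after 2×micro: 2; S2 reads c0=4 → after 3×micro: 1 ⇒ (c0=10, c1=2, c2=1)
[Jacobi] macro 8: S0 reads c1=2 → after 1×micro: 4; S1 reads c2=1 → after 2×micro: 5; S2 reads c0=10 → after 3×micro: 0 ⇒ (c0=4, c1=5, c2=0)
[Gauss-Seidel] macro 1: S0 reads c1=1 → after 1×micro: 2; S1 reads c2=1 → after 2×micro: 5; S2 reads c0=2 → after 3×micro: 0 ⇒ (c0=2, c1=5, c2=0)
[Gauss-Seidel] macro 2: S0 reads c1=5 → after 1×micro: 10; S1 reads c2=0 → after 2×micro: 2; S2 reads c0=10 → after 3×micro: 1 ⇒ (c0=10, c1=2, c2=1)
[Gauss-Seidel] macro 3: S0 reads c1=2 → after 1×micro: 4; S1 reads c2=1 → after 2×micro: 5; S2 reads c0=4 → after 3×micro: 0 ⇒ (c0=4, c1=5, c2=0)
[Gauss-Seidel] macro 4: S0 reads c1=5 → after 1×micro: 10; S1 reads c2=0 → after 2×micro: 2; S2 reads c0=10 → after 3×micro: 1 ⇒ (c0=10, c1=2, c2=1)
[Gauss-Seidel] macro 5: S0 reads c1=2 → after 1×micro: 4; S1 reads c2=1 → after 2×micro: 5; S2 reads c0=4 → after 3×micro: 0 ⇒ (c0=4, c1=5, c2=0)
[Gauss-Seidel] macro 6: S0 reads c1=5 → after 1×micro: 10; S1 reads c2=0 → after 2×micro: 2; S2 reads c0=10 → after 3×micro: 1 ⇒ (c0=10, c1=2, c2=1)
[Gauss-Seidel] macro 7: S0 reads c1=2 → after 1×micro: 4; S1 reads c2=1 → after 2×micro: 5; S2 reads c0=4 → after 3×micro: 0 ⇒ (c0=4, c1=5, c2=0)
[Gauss-Seidel] macro 8: S0 reads c1=5 → after 1×micro: 10; S1 reads c2=0 → after 2×micro: 2; S2 reads c0=10 → after 3×micro: 1 ⇒ (c0=10, c1=2, c2=1)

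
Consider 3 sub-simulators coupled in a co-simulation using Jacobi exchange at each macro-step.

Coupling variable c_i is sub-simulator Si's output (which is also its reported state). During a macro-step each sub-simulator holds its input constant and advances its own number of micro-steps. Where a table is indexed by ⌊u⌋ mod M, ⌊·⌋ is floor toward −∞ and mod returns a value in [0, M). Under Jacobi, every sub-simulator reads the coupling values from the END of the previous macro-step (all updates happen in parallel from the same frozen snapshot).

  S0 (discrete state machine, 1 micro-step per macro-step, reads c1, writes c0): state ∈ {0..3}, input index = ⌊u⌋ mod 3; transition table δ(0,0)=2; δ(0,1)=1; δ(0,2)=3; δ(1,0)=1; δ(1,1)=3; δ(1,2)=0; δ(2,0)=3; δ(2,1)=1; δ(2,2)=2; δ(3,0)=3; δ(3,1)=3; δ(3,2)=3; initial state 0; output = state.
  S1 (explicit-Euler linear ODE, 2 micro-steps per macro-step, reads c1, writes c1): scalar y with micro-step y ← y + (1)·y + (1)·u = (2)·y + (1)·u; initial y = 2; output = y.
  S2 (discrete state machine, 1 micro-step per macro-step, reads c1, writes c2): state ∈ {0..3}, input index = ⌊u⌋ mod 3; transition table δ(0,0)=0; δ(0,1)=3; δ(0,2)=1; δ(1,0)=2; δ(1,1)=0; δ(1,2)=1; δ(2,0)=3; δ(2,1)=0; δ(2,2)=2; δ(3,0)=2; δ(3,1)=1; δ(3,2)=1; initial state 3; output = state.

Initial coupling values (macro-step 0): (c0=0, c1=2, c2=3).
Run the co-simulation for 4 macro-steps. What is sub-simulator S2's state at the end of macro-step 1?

S2 state at macro-step 1 = 1

macro 1: S0 reads c1=2 → after 1×micro: 3; S1 reads c1=2 → after 2×micro: 14; S2 reads c1=2 → after 1×micro: 1 ⇒ (c0=3, c1=14, c2=1)
macro 2: S0 reads c1=14 → after 1×micro: 3; S1 reads c1=14 → after 2×micro: 98; S2 reads c1=14 → after 1×micro: 1 ⇒ (c0=3, c1=98, c2=1)
macro 3: S0 reads c1=98 → after 1×micro: 3; S1 reads c1=98 → after 2×micro: 686; S2 reads c1=98 → after 1×micro: 1 ⇒ (c0=3, c1=686, c2=1)
macro 4: S0 reads c1=686 → after 1×micro: 3; S1 reads c1=686 → after 2×micro: 4802; S2 reads c1=686 → after 1×micro: 1 ⇒ (c0=3, c1=4802, c2=1)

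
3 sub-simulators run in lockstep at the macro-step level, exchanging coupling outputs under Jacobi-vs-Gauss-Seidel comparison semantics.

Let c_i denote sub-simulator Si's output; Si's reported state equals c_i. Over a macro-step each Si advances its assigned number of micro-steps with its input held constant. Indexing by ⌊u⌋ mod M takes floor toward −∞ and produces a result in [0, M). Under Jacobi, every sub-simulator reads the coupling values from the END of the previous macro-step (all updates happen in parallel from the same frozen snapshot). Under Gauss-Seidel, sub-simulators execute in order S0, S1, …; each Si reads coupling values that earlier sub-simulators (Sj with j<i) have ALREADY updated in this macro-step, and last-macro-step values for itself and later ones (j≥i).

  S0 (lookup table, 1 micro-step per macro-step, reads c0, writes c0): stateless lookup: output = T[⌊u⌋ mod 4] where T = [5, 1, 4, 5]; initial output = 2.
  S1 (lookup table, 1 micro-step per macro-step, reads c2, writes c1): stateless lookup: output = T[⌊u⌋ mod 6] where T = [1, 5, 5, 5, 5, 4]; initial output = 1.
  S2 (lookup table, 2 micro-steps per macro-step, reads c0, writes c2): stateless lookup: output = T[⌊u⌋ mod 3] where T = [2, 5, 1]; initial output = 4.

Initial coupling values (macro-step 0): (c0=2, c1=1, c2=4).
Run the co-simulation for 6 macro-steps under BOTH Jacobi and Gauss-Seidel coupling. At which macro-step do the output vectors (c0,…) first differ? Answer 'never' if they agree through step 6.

[Jacobi] macro 1: S0 reads c0=2 → after 1×micro: 4; S1 reads c2=4 → after 1×micro: 5; S2 reads c0=2 → after 2×micro: 1 ⇒ (c0=4, c1=5, c2=1)
[Jacobi] macro 2: S0 reads c0=4 → after 1×micro: 5; S1 reads c2=1 → after 1×micro: 5; S2 reads c0=4 → after 2×micro: 5 ⇒ (c0=5, c1=5, c2=5)
[Jacobi] macro 3: S0 reads c0=5 → after 1×micro: 1; S1 reads c2=5 → after 1×micro: 4; S2 reads c0=5 → after 2×micro: 1 ⇒ (c0=1, c1=4, c2=1)
[Jacobi] macro 4: S0 reads c0=1 → after 1×micro: 1; S1 reads c2=1 → after 1×micro: 5; S2 reads c0=1 → after 2×micro: 5 ⇒ (c0=1, c1=5, c2=5)
[Jacobi] macro 5: S0 reads c0=1 → after 1×micro: 1; S1 reads c2=5 → after 1×micro: 4; S2 reads c0=1 → after 2×micro: 5 ⇒ (c0=1, c1=4, c2=5)
[Jacobi] macro 6: S0 reads c0=1 → after 1×micro: 1; S1 reads c2=5 → after 1×micro: 4; S2 reads c0=1 → after 2×micro: 5 ⇒ (c0=1, c1=4, c2=5)
[Gauss-Seidel] macro 1: S0 reads c0=2 → after 1×micro: 4; S1 reads c2=4 → after 1×micro: 5; S2 reads c0=4 → after 2×micro: 5 ⇒ (c0=4, c1=5, c2=5)
[Gauss-Seidel] macro 2: S0 reads c0=4 → after 1×micro: 5; S1 reads c2=5 → after 1×micro: 4; S2 reads c0=5 → after 2×micro: 1 ⇒ (c0=5, c1=4, c2=1)
[Gauss-Seidel] macro 3: S0 reads c0=5 → after 1×micro: 1; S1 reads c2=1 → after 1×micro: 5; S2 reads c0=1 → after 2×micro: 5 ⇒ (c0=1, c1=5, c2=5)
[Gauss-Seidel] macro 4: S0 reads c0=1 → after 1×micro: 1; S1 reads c2=5 → after 1×micro: 4; S2 reads c0=1 → after 2×micro: 5 ⇒ (c0=1, c1=4, c2=5)
[Gauss-Seidel] macro 5: S0 reads c0=1 → after 1×micro: 1; S1 reads c2=5 → after 1×micro: 4; S2 reads c0=1 → after 2×micro: 5 ⇒ (c0=1, c1=4, c2=5)
[Gauss-Seidel] macro 6: S0 reads c0=1 → after 1×micro: 1; S1 reads c2=5 → after 1×micro: 4; S2 reads c0=1 → after 2×micro: 5 ⇒ (c0=1, c1=4, c2=5)

first divergence at macro-step: 1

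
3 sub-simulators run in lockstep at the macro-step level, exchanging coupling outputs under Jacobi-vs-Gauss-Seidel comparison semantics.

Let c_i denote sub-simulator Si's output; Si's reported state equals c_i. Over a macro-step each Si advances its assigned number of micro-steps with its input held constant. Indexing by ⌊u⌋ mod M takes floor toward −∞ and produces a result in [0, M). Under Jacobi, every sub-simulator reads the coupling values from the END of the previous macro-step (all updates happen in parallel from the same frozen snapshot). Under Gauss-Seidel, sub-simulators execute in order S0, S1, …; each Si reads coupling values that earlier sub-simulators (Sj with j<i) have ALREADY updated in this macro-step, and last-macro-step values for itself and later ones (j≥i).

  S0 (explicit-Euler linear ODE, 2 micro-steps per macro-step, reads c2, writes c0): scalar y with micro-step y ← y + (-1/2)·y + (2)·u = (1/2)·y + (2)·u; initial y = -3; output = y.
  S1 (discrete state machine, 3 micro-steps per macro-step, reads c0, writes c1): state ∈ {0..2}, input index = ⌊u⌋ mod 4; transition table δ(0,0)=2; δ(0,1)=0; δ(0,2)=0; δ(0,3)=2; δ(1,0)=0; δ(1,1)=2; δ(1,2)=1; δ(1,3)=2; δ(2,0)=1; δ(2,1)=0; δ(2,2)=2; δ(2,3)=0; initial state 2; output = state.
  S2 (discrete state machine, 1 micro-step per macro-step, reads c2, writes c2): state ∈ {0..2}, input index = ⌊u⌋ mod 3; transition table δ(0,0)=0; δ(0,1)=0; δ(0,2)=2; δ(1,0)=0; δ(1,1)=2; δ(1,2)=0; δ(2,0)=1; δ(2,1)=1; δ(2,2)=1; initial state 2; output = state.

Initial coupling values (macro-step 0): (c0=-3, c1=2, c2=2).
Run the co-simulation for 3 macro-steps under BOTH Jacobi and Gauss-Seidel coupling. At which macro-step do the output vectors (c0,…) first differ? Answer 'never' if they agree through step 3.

[Jacobi] macro 1: S0 reads c2=2 → after 2×micro: 21/4; S1 reads c0=-3 → after 3×micro: 0; S2 reads c2=2 → after 1×micro: 1 ⇒ (c0=21/4, c1=0, c2=1)
[Jacobi] macro 2: S0 reads c2=1 → after 2×micro: 69/16; S1 reads c0=21/4 → after 3×micro: 0; S2 reads c2=1 → after 1×micro: 2 ⇒ (c0=69/16, c1=0, c2=2)
[Jacobi] macro 3: S0 reads c2=2 → after 2×micro: 453/64; S1 reads c0=69/16 → after 3×micro: 0; S2 reads c2=2 → after 1×micro: 1 ⇒ (c0=453/64, c1=0, c2=1)
[Gauss-Seidel] macro 1: S0 reads c2=2 → after 2×micro: 21/4; S1 reads c0=21/4 → after 3×micro: 0; S2 reads c2=2 → after 1×micro: 1 ⇒ (c0=21/4, c1=0, c2=1)
[Gauss-Seidel] macro 2: S0 reads c2=1 → after 2×micro: 69/16; S1 reads c0=69/16 → after 3×micro: 0; S2 reads c2=1 → after 1×micro: 2 ⇒ (c0=69/16, c1=0, c2=2)
[Gauss-Seidel] macro 3: S0 reads c2=2 → after 2×micro: 453/64; S1 reads c0=453/64 → after 3×micro: 2; S2 reads c2=2 → after 1×micro: 1 ⇒ (c0=453/64, c1=2, c2=1)

first divergence at macro-step: 3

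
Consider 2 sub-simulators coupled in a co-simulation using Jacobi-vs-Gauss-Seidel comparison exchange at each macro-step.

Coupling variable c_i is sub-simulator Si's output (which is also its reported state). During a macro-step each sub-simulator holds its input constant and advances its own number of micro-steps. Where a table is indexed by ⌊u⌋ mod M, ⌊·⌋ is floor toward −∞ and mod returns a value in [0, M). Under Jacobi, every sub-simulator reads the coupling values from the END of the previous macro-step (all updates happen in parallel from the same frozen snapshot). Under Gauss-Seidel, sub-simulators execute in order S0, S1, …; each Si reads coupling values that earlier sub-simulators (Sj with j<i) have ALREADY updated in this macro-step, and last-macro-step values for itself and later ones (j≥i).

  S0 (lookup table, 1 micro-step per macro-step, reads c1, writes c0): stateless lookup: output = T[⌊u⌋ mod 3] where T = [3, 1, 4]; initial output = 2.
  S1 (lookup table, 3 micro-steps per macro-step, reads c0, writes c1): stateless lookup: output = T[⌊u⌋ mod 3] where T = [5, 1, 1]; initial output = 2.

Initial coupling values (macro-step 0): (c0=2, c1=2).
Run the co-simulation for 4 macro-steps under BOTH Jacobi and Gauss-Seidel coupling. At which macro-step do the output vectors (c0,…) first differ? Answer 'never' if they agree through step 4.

[Jacobi] macro 1: S0 reads c1=2 → after 1×micro: 4; S1 reads c0=2 → after 3×micro: 1 ⇒ (c0=4, c1=1)
[Jacobi] macro 2: S0 reads c1=1 → after 1×micro: 1; S1 reads c0=4 → after 3×micro: 1 ⇒ (c0=1, c1=1)
[Jacobi] macro 3: S0 reads c1=1 → after 1×micro: 1; S1 reads c0=1 → after 3×micro: 1 ⇒ (c0=1, c1=1)
[Jacobi] macro 4: S0 reads c1=1 → after 1×micro: 1; S1 reads c0=1 → after 3×micro: 1 ⇒ (c0=1, c1=1)
[Gauss-Seidel] macro 1: S0 reads c1=2 → after 1×micro: 4; S1 reads c0=4 → after 3×micro: 1 ⇒ (c0=4, c1=1)
[Gauss-Seidel] macro 2: S0 reads c1=1 → after 1×micro: 1; S1 reads c0=1 → after 3×micro: 1 ⇒ (c0=1, c1=1)
[Gauss-Seidel] macro 3: S0 reads c1=1 → after 1×micro: 1; S1 reads c0=1 → after 3×micro: 1 ⇒ (c0=1, c1=1)
[Gauss-Seidel] macro 4: S0 reads c1=1 → after 1×micro: 1; S1 reads c0=1 → after 3×micro: 1 ⇒ (c0=1, c1=1)

first divergence at macro-step: never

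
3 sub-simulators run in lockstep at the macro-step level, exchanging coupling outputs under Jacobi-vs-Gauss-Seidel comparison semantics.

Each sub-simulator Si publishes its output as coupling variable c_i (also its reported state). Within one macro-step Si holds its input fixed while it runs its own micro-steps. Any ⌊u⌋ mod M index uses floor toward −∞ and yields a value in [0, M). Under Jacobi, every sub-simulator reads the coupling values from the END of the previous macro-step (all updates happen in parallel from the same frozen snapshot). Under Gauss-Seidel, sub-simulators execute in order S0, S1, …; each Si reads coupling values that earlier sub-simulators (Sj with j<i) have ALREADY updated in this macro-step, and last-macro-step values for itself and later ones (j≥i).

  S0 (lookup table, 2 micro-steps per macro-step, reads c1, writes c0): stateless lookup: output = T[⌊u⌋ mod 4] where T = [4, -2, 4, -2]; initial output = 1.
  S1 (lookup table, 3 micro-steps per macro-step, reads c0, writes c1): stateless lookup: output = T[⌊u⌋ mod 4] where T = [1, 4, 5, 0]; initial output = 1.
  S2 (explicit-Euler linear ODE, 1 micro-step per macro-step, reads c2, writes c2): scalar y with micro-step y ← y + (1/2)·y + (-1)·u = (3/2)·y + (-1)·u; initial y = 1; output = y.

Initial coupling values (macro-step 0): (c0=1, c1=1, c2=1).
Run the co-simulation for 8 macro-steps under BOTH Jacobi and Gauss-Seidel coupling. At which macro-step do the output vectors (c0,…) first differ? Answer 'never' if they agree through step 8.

[Jacobi] macro 1: S0 reads c1=1 → after 2×micro: -2; S1 reads c0=1 → after 3×micro: 4; S2 reads c2=1 → after 1×micro: 1/2 ⇒ (c0=-2, c1=4, c2=1/2)
[Jacobi] macro 2: S0 reads c1=4 → after 2×micro: 4; S1 reads c0=-2 → after 3×micro: 5; S2 reads c2=1/2 → after 1×micro: 1/4 ⇒ (c0=4, c1=5, c2=1/4)
[Jacobi] macro 3: S0 reads c1=5 → after 2×micro: -2; S1 reads c0=4 → after 3×micro: 1; S2 reads c2=1/4 → after 1×micro: 1/8 ⇒ (c0=-2, c1=1, c2=1/8)
[Jacobi] macro 4: S0 reads c1=1 → after 2×micro: -2; S1 reads c0=-2 → after 3×micro: 5; S2 reads c2=1/8 → after 1×micro: 1/16 ⇒ (c0=-2, c1=5, c2=1/16)
[Jacobi] macro 5: S0 reads c1=5 → after 2×micro: -2; S1 reads c0=-2 → after 3×micro: 5; S2 reads c2=1/16 → after 1×micro: 1/32 ⇒ (c0=-2, c1=5, c2=1/32)
[Jacobi] macro 6: S0 reads c1=5 → after 2×micro: -2; S1 reads c0=-2 → after 3×micro: 5; S2 reads c2=1/32 → after 1×micro: 1/64 ⇒ (c0=-2, c1=5, c2=1/64)
[Jacobi] macro 7: S0 reads c1=5 → after 2×micro: -2; S1 reads c0=-2 → after 3×micro: 5; S2 reads c2=1/64 → after 1×micro: 1/128 ⇒ (c0=-2, c1=5, c2=1/128)
[Jacobi] macro 8: S0 reads c1=5 → after 2×micro: -2; S1 reads c0=-2 → after 3×micro: 5; S2 reads c2=1/128 → after 1×micro: 1/256 ⇒ (c0=-2, c1=5, c2=1/256)
[Gauss-Seidel] macro 1: S0 reads c1=1 → after 2×micro: -2; S1 reads c0=-2 → after 3×micro: 5; S2 reads c2=1 → after 1×micro: 1/2 ⇒ (c0=-2, c1=5, c2=1/2)
[Gauss-Seidel] macro 2: S0 reads c1=5 → after 2×micro: -2; S1 reads c0=-2 → after 3×micro: 5; S2 reads c2=1/2 → after 1×micro: 1/4 ⇒ (c0=-2, c1=5, c2=1/4)
[Gauss-Seidel] macro 3: S0 reads c1=5 → after 2×micro: -2; S1 reads c0=-2 → after 3×micro: 5; S2 reads c2=1/4 → after 1×micro: 1/8 ⇒ (c0=-2, c1=5, c2=1/8)
[Gauss-Seidel] macro 4: S0 reads c1=5 → after 2×micro: -2; S1 reads c0=-2 → after 3×micro: 5; S2 reads c2=1/8 → after 1×micro: 1/16 ⇒ (c0=-2, c1=5, c2=1/16)
[Gauss-Seidel] macro 5: S0 reads c1=5 → after 2×micro: -2; S1 reads c0=-2 → after 3×micro: 5; S2 reads c2=1/16 → after 1×micro: 1/32 ⇒ (c0=-2, c1=5, c2=1/32)
[Gauss-Seidel] macro 6: S0 reads c1=5 → after 2×micro: -2; S1 reads c0=-2 → after 3×micro: 5; S2 reads c2=1/32 → after 1×micro: 1/64 ⇒ (c0=-2, c1=5, c2=1/64)
[Gauss-Seidel] macro 7: S0 reads c1=5 → after 2×micro: -2; S1 reads c0=-2 → after 3×micro: 5; S2 reads c2=1/64 → after 1×micro: 1/128 ⇒ (c0=-2, c1=5, c2=1/128)
[Gauss-Seidel] macro 8: S0 reads c1=5 → after 2×micro: -2; S1 reads c0=-2 → after 3×micro: 5; S2 reads c2=1/128 → after 1×micro: 1/256 ⇒ (c0=-2, c1=5, c2=1/256)

first divergence at macro-step: 1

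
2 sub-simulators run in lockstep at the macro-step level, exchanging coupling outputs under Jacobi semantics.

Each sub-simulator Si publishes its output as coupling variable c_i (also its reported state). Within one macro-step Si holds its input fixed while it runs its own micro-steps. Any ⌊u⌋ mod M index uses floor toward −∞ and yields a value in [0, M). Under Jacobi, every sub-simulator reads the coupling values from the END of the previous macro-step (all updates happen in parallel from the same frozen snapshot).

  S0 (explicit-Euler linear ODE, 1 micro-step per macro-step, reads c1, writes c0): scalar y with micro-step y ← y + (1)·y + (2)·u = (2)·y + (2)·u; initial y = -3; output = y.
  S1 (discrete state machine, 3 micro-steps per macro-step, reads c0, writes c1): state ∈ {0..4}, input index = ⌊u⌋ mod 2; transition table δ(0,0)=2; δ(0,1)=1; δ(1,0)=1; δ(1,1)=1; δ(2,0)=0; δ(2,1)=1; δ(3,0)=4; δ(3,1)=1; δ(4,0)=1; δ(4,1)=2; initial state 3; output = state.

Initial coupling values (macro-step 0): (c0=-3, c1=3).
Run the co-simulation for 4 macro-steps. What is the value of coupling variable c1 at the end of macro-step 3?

c1 at macro-step 3 = 1

macro 1: S0 reads c1=3 → after 1×micro: 0; S1 reads c0=-3 → after 3×micro: 1 ⇒ (c0=0, c1=1)
macro 2: S0 reads c1=1 → after 1×micro: 2; S1 reads c0=0 → after 3×micro: 1 ⇒ (c0=2, c1=1)
macro 3: S0 reads c1=1 → after 1×micro: 6; S1 reads c0=2 → after 3×micro: 1 ⇒ (c0=6, c1=1)
macro 4: S0 reads c1=1 → after 1×micro: 14; S1 reads c0=6 → after 3×micro: 1 ⇒ (c0=14, c1=1)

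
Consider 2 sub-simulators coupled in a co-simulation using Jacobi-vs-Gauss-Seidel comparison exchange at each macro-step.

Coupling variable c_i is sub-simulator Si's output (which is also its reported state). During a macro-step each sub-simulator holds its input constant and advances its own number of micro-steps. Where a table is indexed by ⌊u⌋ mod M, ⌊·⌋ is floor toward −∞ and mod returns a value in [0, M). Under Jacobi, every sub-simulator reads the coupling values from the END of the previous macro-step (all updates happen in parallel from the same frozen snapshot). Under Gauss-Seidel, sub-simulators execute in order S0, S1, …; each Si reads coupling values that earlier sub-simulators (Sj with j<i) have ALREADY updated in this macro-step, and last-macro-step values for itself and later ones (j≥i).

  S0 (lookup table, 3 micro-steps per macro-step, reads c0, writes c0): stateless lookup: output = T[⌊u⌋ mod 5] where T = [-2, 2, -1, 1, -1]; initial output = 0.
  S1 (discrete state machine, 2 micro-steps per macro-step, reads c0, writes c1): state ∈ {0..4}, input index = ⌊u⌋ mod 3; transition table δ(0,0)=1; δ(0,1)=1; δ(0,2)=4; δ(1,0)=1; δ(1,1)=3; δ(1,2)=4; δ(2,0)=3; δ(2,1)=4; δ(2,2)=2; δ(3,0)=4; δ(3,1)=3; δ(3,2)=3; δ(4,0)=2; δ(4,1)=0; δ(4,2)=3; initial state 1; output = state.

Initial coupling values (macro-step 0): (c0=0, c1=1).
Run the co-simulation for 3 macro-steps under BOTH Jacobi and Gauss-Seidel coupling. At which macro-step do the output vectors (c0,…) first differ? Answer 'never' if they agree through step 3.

[Jacobi] macro 1: S0 reads c0=0 → after 3×micro: -2; S1 reads c0=0 → after 2×micro: 1 ⇒ (c0=-2, c1=1)
[Jacobi] macro 2: S0 reads c0=-2 → after 3×micro: 1; S1 reads c0=-2 → after 2×micro: 3 ⇒ (c0=1, c1=3)
[Jacobi] macro 3: S0 reads c0=1 → after 3×micro: 2; S1 reads c0=1 → after 2×micro: 3 ⇒ (c0=2, c1=3)
[Gauss-Seidel] macro 1: S0 reads c0=0 → after 3×micro: -2; S1 reads c0=-2 → after 2×micro: 3 ⇒ (c0=-2, c1=3)
[Gauss-Seidel] macro 2: S0 reads c0=-2 → after 3×micro: 1; S1 reads c0=1 → after 2×micro: 3 ⇒ (c0=1, c1=3)
[Gauss-Seidel] macro 3: S0 reads c0=1 → after 3×micro: 2; S1 reads c0=2 → after 2×micro: 3 ⇒ (c0=2, c1=3)

first divergence at macro-step: 1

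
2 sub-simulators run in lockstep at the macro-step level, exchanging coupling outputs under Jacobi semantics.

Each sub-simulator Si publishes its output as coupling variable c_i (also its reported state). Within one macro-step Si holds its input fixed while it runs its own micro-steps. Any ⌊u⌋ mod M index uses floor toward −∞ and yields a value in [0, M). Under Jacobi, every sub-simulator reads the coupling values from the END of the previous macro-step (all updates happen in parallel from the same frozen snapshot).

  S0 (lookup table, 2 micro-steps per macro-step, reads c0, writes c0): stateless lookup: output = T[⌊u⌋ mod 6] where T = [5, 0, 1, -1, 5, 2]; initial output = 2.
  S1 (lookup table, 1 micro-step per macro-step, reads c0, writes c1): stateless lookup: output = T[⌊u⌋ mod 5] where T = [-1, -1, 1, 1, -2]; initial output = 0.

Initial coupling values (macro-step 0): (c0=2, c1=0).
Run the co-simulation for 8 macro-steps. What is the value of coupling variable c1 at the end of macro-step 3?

c1 at macro-step 3 = -1

macro 1: S0 reads c0=2 → after 2×micro: 1; S1 reads c0=2 → after 1×micro: 1 ⇒ (c0=1, c1=1)
macro 2: S0 reads c0=1 → after 2×micro: 0; S1 reads c0=1 → after 1×micro: -1 ⇒ (c0=0, c1=-1)
macro 3: S0 reads c0=0 → after 2×micro: 5; S1 reads c0=0 → after 1×micro: -1 ⇒ (c0=5, c1=-1)
macro 4: S0 reads c0=5 → after 2×micro: 2; S1 reads c0=5 → after 1×micro: -1 ⇒ (c0=2, c1=-1)
macro 5: S0 reads c0=2 → after 2×micro: 1; S1 reads c0=2 → after 1×micro: 1 ⇒ (c0=1, c1=1)
macro 6: S0 reads c0=1 → after 2×micro: 0; S1 reads c0=1 → after 1×micro: -1 ⇒ (c0=0, c1=-1)
macro 7: S0 reads c0=0 → after 2×micro: 5; S1 reads c0=0 → after 1×micro: -1 ⇒ (c0=5, c1=-1)
macro 8: S0 reads c0=5 → after 2×micro: 2; S1 reads c0=5 → after 1×micro: -1 ⇒ (c0=2, c1=-1)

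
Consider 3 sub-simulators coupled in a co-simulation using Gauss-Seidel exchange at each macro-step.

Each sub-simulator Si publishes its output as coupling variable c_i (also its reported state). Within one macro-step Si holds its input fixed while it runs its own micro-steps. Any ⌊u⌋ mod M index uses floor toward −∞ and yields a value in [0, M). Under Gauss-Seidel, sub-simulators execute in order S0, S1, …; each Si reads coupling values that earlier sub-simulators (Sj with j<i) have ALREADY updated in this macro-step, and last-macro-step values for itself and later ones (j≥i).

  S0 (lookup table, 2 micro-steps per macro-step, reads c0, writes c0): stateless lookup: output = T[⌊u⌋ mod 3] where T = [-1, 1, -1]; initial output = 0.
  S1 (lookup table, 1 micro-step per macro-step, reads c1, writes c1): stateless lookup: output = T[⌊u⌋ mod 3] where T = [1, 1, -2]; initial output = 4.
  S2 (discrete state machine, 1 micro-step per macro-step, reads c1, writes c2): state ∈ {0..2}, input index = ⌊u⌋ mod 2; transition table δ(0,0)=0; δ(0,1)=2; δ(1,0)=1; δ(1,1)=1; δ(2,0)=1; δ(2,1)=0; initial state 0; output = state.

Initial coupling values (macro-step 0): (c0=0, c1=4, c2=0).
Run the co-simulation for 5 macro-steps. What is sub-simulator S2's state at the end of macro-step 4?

macro 1: S0 reads c0=0 → after 2×micro: -1; S1 reads c1=4 → after 1×micro: 1; S2 reads c1=1 → after 1×micro: 2 ⇒ (c0=-1, c1=1, c2=2)
macro 2: S0 reads c0=-1 → after 2×micro: -1; S1 reads c1=1 → after 1×micro: 1; S2 reads c1=1 → after 1×micro: 0 ⇒ (c0=-1, c1=1, c2=0)
macro 3: S0 reads c0=-1 → after 2×micro: -1; S1 reads c1=1 → after 1×micro: 1; S2 reads c1=1 → after 1×micro: 2 ⇒ (c0=-1, c1=1, c2=2)
macro 4: S0 reads c0=-1 → after 2×micro: -1; S1 reads c1=1 → after 1×micro: 1; S2 reads c1=1 → after 1×micro: 0 ⇒ (c0=-1, c1=1, c2=0)
macro 5: S0 reads c0=-1 → after 2×micro: -1; S1 reads c1=1 → after 1×micro: 1; S2 reads c1=1 → after 1×micro: 2 ⇒ (c0=-1, c1=1, c2=2)

S2 state at macro-step 4 = 0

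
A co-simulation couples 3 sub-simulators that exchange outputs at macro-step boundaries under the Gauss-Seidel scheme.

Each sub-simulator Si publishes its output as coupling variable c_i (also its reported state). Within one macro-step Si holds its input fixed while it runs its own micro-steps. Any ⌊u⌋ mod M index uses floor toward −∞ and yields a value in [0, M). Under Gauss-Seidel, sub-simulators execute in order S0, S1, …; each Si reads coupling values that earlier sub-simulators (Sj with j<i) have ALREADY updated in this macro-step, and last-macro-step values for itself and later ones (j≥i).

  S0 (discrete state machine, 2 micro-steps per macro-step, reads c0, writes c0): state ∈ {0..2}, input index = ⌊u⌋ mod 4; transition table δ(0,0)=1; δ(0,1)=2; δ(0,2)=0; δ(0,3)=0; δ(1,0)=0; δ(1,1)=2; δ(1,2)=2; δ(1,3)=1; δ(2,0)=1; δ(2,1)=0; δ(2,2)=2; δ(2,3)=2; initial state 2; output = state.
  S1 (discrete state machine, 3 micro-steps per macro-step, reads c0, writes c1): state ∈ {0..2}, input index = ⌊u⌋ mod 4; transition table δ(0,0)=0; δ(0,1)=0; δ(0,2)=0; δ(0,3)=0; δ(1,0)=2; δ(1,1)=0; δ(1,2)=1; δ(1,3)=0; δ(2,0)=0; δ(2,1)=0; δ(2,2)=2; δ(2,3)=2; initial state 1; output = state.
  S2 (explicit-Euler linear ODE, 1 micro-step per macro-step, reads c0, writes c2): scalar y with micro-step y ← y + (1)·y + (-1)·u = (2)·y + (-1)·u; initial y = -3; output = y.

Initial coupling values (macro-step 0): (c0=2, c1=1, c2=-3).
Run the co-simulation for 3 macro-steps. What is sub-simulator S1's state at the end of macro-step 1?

macro 1: S0 reads c0=2 → after 2×micro: 2; S1 reads c0=2 → after 3×micro: 1; S2 reads c0=2 → after 1×micro: -8 ⇒ (c0=2, c1=1, c2=-8)
macro 2: S0 reads c0=2 → after 2×micro: 2; S1 reads c0=2 → after 3×micro: 1; S2 reads c0=2 → after 1×micro: -18 ⇒ (c0=2, c1=1, c2=-18)
macro 3: S0 reads c0=2 → after 2×micro: 2; S1 reads c0=2 → after 3×micro: 1; S2 reads c0=2 → after 1×micro: -38 ⇒ (c0=2, c1=1, c2=-38)

S1 state at macro-step 1 = 1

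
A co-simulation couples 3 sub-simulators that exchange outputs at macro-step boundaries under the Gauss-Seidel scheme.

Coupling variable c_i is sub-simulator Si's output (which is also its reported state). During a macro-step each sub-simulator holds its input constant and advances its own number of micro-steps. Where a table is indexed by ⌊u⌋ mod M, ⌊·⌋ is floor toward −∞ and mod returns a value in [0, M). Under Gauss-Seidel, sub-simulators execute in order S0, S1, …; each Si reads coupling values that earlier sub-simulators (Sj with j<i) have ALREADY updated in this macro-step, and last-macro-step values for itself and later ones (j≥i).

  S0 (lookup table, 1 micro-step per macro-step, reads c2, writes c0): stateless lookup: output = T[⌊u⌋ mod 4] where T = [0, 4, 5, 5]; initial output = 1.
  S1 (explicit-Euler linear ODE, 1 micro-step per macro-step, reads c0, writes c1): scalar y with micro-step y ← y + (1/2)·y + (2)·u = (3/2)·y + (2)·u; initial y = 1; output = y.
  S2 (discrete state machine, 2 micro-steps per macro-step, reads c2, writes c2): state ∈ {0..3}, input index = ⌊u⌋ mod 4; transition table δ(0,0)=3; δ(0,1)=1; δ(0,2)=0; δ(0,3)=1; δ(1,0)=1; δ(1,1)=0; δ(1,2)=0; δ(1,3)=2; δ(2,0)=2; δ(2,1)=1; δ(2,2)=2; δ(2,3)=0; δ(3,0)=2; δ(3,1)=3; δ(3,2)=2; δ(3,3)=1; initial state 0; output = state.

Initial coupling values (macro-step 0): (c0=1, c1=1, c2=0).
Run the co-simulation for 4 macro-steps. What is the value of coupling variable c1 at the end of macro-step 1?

c1 at macro-step 1 = 3/2

macro 1: S0 reads c2=0 → after 1×micro: 0; S1 reads c0=0 → after 1×micro: 3/2; S2 reads c2=0 → after 2×micro: 2 ⇒ (c0=0, c1=3/2, c2=2)
macro 2: S0 reads c2=2 → after 1×micro: 5; S1 reads c0=5 → after 1×micro: 49/4; S2 reads c2=2 → after 2×micro: 2 ⇒ (c0=5, c1=49/4, c2=2)
macro 3: S0 reads c2=2 → after 1×micro: 5; S1 reads c0=5 → after 1×micro: 227/8; S2 reads c2=2 → after 2×micro: 2 ⇒ (c0=5, c1=227/8, c2=2)
macro 4: S0 reads c2=2 → after 1×micro: 5; S1 reads c0=5 → after 1×micro: 841/16; S2 reads c2=2 → after 2×micro: 2 ⇒ (c0=5, c1=841/16, c2=2)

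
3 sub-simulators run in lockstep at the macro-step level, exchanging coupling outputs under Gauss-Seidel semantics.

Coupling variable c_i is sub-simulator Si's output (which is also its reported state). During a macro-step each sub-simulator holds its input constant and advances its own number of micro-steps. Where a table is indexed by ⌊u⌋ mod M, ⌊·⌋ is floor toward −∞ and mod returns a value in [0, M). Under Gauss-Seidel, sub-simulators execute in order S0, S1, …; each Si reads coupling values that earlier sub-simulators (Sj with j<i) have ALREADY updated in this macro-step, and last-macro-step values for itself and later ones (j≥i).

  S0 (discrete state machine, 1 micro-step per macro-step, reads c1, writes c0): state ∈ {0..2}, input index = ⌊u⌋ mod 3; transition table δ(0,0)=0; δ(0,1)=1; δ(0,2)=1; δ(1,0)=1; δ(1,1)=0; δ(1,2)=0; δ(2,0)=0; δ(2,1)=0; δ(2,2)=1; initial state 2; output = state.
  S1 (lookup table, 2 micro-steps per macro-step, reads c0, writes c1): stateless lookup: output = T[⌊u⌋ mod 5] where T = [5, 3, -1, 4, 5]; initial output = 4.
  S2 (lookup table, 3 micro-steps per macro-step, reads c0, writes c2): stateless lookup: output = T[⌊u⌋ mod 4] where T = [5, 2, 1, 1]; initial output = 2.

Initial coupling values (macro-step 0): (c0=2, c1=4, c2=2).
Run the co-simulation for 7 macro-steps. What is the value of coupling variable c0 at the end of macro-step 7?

c0 at macro-step 7 = 1

macro 1: S0 reads c1=4 → after 1×micro: 0; S1 reads c0=0 → after 2×micro: 5; S2 reads c0=0 → after 3×micro: 5 ⇒ (c0=0, c1=5, c2=5)
macro 2: S0 reads c1=5 → after 1×micro: 1; S1 reads c0=1 → after 2×micro: 3; S2 reads c0=1 → after 3×micro: 2 ⇒ (c0=1, c1=3, c2=2)
macro 3: S0 reads c1=3 → after 1×micro: 1; S1 reads c0=1 → after 2×micro: 3; S2 reads c0=1 → after 3×micro: 2 ⇒ (c0=1, c1=3, c2=2)
macro 4: S0 reads c1=3 → after 1×micro: 1; S1 reads c0=1 → after 2×micro: 3; S2 reads c0=1 → after 3×micro: 2 ⇒ (c0=1, c1=3, c2=2)
macro 5: S0 reads c1=3 → after 1×micro: 1; S1 reads c0=1 → after 2×micro: 3; S2 reads c0=1 → after 3×micro: 2 ⇒ (c0=1, c1=3, c2=2)
macro 6: S0 reads c1=3 → after 1×micro: 1; S1 reads c0=1 → after 2×micro: 3; S2 reads c0=1 → after 3×micro: 2 ⇒ (c0=1, c1=3, c2=2)
macro 7: S0 reads c1=3 → after 1×micro: 1; S1 reads c0=1 → after 2×micro: 3; S2 reads c0=1 → after 3×micro: 2 ⇒ (c0=1, c1=3, c2=2)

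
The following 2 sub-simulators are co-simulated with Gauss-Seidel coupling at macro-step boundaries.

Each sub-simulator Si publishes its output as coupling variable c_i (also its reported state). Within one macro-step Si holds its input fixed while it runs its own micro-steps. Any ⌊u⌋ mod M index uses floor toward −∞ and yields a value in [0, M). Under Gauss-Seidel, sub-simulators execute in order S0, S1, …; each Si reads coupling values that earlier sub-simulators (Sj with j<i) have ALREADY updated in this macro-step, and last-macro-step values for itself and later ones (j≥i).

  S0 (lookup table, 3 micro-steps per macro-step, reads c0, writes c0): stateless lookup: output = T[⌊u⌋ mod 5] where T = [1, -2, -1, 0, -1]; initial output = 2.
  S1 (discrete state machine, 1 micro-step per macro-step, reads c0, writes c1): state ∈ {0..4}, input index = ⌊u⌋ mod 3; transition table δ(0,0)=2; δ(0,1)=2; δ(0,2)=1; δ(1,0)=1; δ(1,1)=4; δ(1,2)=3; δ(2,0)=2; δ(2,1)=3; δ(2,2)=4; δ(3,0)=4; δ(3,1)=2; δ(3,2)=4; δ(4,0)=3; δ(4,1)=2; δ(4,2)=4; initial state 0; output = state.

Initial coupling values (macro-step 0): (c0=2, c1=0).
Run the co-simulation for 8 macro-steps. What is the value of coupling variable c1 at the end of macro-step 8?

macro 1: S0 reads c0=2 → after 3×micro: -1; S1 reads c0=-1 → after 1×micro: 1 ⇒ (c0=-1, c1=1)
macro 2: S0 reads c0=-1 → after 3×micro: -1; S1 reads c0=-1 → after 1×micro: 3 ⇒ (c0=-1, c1=3)
macro 3: S0 reads c0=-1 → after 3×micro: -1; S1 reads c0=-1 → after 1×micro: 4 ⇒ (c0=-1, c1=4)
macro 4: S0 reads c0=-1 → after 3×micro: -1; S1 reads c0=-1 → after 1×micro: 4 ⇒ (c0=-1, c1=4)
macro 5: S0 reads c0=-1 → after 3×micro: -1; S1 reads c0=-1 → after 1×micro: 4 ⇒ (c0=-1, c1=4)
macro 6: S0 reads c0=-1 → after 3×micro: -1; S1 reads c0=-1 → after 1×micro: 4 ⇒ (c0=-1, c1=4)
macro 7: S0 reads c0=-1 → after 3×micro: -1; S1 reads c0=-1 → after 1×micro: 4 ⇒ (c0=-1, c1=4)
macro 8: S0 reads c0=-1 → after 3×micro: -1; S1 reads c0=-1 → after 1×micro: 4 ⇒ (c0=-1, c1=4)

c1 at macro-step 8 = 4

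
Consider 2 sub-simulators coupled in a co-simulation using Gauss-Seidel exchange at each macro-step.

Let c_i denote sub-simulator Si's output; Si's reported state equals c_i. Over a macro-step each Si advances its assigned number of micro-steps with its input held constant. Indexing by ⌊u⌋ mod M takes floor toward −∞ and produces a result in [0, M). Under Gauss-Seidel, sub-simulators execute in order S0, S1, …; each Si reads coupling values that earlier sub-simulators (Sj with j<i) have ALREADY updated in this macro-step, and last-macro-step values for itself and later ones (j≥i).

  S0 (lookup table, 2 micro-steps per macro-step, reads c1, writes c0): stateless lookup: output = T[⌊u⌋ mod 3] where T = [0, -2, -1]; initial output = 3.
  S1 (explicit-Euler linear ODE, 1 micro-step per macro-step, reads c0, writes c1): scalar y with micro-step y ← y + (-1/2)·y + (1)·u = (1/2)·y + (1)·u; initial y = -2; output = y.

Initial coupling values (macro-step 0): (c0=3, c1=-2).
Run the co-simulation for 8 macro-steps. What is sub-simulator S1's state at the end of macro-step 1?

macro 1: S0 reads c1=-2 → after 2×micro: -2; S1 reads c0=-2 → after 1×micro: -3 ⇒ (c0=-2, c1=-3)
macro 2: S0 reads c1=-3 → after 2×micro: 0; S1 reads c0=0 → after 1×micro: -3/2 ⇒ (c0=0, c1=-3/2)
macro 3: S0 reads c1=-3/2 → after 2×micro: -2; S1 reads c0=-2 → after 1×micro: -11/4 ⇒ (c0=-2, c1=-11/4)
macro 4: S0 reads c1=-11/4 → after 2×micro: 0; S1 reads c0=0 → after 1×micro: -11/8 ⇒ (c0=0, c1=-11/8)
macro 5: S0 reads c1=-11/8 → after 2×micro: -2; S1 reads c0=-2 → after 1×micro: -43/16 ⇒ (c0=-2, c1=-43/16)
macro 6: S0 reads c1=-43/16 → after 2×micro: 0; S1 reads c0=0 → after 1×micro: -43/32 ⇒ (c0=0, c1=-43/32)
macro 7: S0 reads c1=-43/32 → after 2×micro: -2; S1 reads c0=-2 → after 1×micro: -171/64 ⇒ (c0=-2, c1=-171/64)
macro 8: S0 reads c1=-171/64 → after 2×micro: 0; S1 reads c0=0 → after 1×micro: -171/128 ⇒ (c0=0, c1=-171/128)

S1 state at macro-step 1 = -3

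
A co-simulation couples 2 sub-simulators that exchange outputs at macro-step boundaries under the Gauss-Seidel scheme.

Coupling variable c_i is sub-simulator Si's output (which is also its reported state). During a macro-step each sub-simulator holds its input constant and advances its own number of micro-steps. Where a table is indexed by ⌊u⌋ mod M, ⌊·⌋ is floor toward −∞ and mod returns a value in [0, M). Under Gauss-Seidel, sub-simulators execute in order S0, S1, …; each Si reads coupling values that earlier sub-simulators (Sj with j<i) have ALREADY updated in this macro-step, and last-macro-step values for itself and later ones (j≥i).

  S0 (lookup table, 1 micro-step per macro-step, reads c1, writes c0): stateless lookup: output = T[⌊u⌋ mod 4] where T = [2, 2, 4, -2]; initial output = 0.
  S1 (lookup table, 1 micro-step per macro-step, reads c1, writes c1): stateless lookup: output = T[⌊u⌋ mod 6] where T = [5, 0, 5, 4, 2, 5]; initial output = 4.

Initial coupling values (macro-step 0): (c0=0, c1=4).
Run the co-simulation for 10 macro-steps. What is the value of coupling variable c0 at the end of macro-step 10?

macro 1: S0 reads c1=4 → after 1×micro: 2; S1 reads c1=4 → after 1×micro: 2 ⇒ (c0=2, c1=2)
macro 2: S0 reads c1=2 → after 1×micro: 4; S1 reads c1=2 → after 1×micro: 5 ⇒ (c0=4, c1=5)
macro 3: S0 reads c1=5 → after 1×micro: 2; S1 reads c1=5 → after 1×micro: 5 ⇒ (c0=2, c1=5)
macro 4: S0 reads c1=5 → after 1×micro: 2; S1 reads c1=5 → after 1×micro: 5 ⇒ (c0=2, c1=5)
macro 5: S0 reads c1=5 → after 1×micro: 2; S1 reads c1=5 → after 1×micro: 5 ⇒ (c0=2, c1=5)
macro 6: S0 reads c1=5 → after 1×micro: 2; S1 reads c1=5 → after 1×micro: 5 ⇒ (c0=2, c1=5)
macro 7: S0 reads c1=5 → after 1×micro: 2; S1 reads c1=5 → after 1×micro: 5 ⇒ (c0=2, c1=5)
macro 8: S0 reads c1=5 → after 1×micro: 2; S1 reads c1=5 → after 1×micro: 5 ⇒ (c0=2, c1=5)
macro 9: S0 reads c1=5 → after 1×micro: 2; S1 reads c1=5 → after 1×micro: 5 ⇒ (c0=2, c1=5)
macro 10: S0 reads c1=5 → after 1×micro: 2; S1 reads c1=5 → after 1×micro: 5 ⇒ (c0=2, c1=5)

c0 at macro-step 10 = 2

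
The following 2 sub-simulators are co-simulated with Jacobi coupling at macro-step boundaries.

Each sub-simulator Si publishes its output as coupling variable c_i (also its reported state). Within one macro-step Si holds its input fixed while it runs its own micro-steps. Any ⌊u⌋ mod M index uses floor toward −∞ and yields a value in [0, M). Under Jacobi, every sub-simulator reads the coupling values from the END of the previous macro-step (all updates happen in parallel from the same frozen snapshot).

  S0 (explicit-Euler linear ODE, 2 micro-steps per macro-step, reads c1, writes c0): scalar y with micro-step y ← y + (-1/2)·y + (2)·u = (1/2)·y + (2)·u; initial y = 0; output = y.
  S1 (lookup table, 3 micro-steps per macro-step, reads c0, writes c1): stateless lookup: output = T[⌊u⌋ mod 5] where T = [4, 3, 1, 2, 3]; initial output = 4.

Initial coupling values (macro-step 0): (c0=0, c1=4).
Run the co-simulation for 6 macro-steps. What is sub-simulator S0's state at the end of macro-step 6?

S0 state at macro-step 6 = 2331/256

macro 1: S0 reads c1=4 → after 2×micro: 12; S1 reads c0=0 → after 3×micro: 4 ⇒ (c0=12, c1=4)
macro 2: S0 reads c1=4 → after 2×micro: 15; S1 reads c0=12 → after 3×micro: 1 ⇒ (c0=15, c1=1)
macro 3: S0 reads c1=1 → after 2×micro: 27/4; S1 reads c0=15 → after 3×micro: 4 ⇒ (c0=27/4, c1=4)
macro 4: S0 reads c1=4 → after 2×micro: 219/16; S1 reads c0=27/4 → after 3×micro: 3 ⇒ (c0=219/16, c1=3)
macro 5: S0 reads c1=3 → after 2×micro: 795/64; S1 reads c0=219/16 → after 3×micro: 2 ⇒ (c0=795/64, c1=2)
macro 6: S0 reads c1=2 → after 2×micro: 2331/256; S1 reads c0=795/64 → after 3×micro: 1 ⇒ (c0=2331/256, c1=1)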